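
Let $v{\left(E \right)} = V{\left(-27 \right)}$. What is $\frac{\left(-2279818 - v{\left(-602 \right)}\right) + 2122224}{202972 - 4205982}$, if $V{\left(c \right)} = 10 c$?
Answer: $\frac{78662}{2001505} \approx 0.039301$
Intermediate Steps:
$v{\left(E \right)} = -270$ ($v{\left(E \right)} = 10 \left(-27\right) = -270$)
$\frac{\left(-2279818 - v{\left(-602 \right)}\right) + 2122224}{202972 - 4205982} = \frac{\left(-2279818 - -270\right) + 2122224}{202972 - 4205982} = \frac{\left(-2279818 + 270\right) + 2122224}{-4003010} = \left(-2279548 + 2122224\right) \left(- \frac{1}{4003010}\right) = \left(-157324\right) \left(- \frac{1}{4003010}\right) = \frac{78662}{2001505}$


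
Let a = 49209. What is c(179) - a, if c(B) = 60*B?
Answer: -38469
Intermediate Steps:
c(179) - a = 60*179 - 1*49209 = 10740 - 49209 = -38469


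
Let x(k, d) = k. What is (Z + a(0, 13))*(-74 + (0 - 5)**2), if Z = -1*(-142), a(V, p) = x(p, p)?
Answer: -7595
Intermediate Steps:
a(V, p) = p
Z = 142
(Z + a(0, 13))*(-74 + (0 - 5)**2) = (142 + 13)*(-74 + (0 - 5)**2) = 155*(-74 + (-5)**2) = 155*(-74 + 25) = 155*(-49) = -7595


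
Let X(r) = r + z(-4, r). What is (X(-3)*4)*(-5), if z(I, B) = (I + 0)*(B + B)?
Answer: -420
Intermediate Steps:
z(I, B) = 2*B*I (z(I, B) = I*(2*B) = 2*B*I)
X(r) = -7*r (X(r) = r + 2*r*(-4) = r - 8*r = -7*r)
(X(-3)*4)*(-5) = (-7*(-3)*4)*(-5) = (21*4)*(-5) = 84*(-5) = -420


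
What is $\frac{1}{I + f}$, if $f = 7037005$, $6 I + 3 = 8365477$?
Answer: $\frac{3}{25293752} \approx 1.1861 \cdot 10^{-7}$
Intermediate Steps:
$I = \frac{4182737}{3}$ ($I = - \frac{1}{2} + \frac{1}{6} \cdot 8365477 = - \frac{1}{2} + \frac{8365477}{6} = \frac{4182737}{3} \approx 1.3942 \cdot 10^{6}$)
$\frac{1}{I + f} = \frac{1}{\frac{4182737}{3} + 7037005} = \frac{1}{\frac{25293752}{3}} = \frac{3}{25293752}$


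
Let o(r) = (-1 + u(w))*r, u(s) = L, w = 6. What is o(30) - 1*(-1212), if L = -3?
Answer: 1092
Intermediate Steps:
u(s) = -3
o(r) = -4*r (o(r) = (-1 - 3)*r = -4*r)
o(30) - 1*(-1212) = -4*30 - 1*(-1212) = -120 + 1212 = 1092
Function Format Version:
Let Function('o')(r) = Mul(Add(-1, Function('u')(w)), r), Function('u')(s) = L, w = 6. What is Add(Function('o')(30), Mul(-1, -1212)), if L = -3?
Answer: 1092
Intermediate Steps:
Function('u')(s) = -3
Function('o')(r) = Mul(-4, r) (Function('o')(r) = Mul(Add(-1, -3), r) = Mul(-4, r))
Add(Function('o')(30), Mul(-1, -1212)) = Add(Mul(-4, 30), Mul(-1, -1212)) = Add(-120, 1212) = 1092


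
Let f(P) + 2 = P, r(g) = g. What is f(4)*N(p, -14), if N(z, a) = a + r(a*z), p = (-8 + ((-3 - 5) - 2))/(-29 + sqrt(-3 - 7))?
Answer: -38444/851 - 504*I*sqrt(10)/851 ≈ -45.175 - 1.8728*I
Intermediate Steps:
f(P) = -2 + P
p = -18/(-29 + I*sqrt(10)) (p = (-8 + (-8 - 2))/(-29 + sqrt(-10)) = (-8 - 10)/(-29 + I*sqrt(10)) = -18/(-29 + I*sqrt(10)) ≈ 0.6134 + 0.066887*I)
N(z, a) = a + a*z
f(4)*N(p, -14) = (-2 + 4)*(-14*(1 + (522/851 + 18*I*sqrt(10)/851))) = 2*(-14*(1373/851 + 18*I*sqrt(10)/851)) = 2*(-19222/851 - 252*I*sqrt(10)/851) = -38444/851 - 504*I*sqrt(10)/851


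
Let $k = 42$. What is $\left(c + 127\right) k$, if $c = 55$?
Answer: $7644$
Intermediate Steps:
$\left(c + 127\right) k = \left(55 + 127\right) 42 = 182 \cdot 42 = 7644$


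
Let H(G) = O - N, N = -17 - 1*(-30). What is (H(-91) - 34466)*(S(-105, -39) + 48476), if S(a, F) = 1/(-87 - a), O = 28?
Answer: -30060874619/18 ≈ -1.6700e+9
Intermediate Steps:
N = 13 (N = -17 + 30 = 13)
H(G) = 15 (H(G) = 28 - 1*13 = 28 - 13 = 15)
(H(-91) - 34466)*(S(-105, -39) + 48476) = (15 - 34466)*(-1/(87 - 105) + 48476) = -34451*(-1/(-18) + 48476) = -34451*(-1*(-1/18) + 48476) = -34451*(1/18 + 48476) = -34451*872569/18 = -30060874619/18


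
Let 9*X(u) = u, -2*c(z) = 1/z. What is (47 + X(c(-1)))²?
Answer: 717409/324 ≈ 2214.2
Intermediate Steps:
c(z) = -1/(2*z)
X(u) = u/9
(47 + X(c(-1)))² = (47 + (-½/(-1))/9)² = (47 + (-½*(-1))/9)² = (47 + (⅑)*(½))² = (47 + 1/18)² = (847/18)² = 717409/324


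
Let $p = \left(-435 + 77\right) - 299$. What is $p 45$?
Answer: $-29565$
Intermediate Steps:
$p = -657$ ($p = -358 - 299 = -657$)
$p 45 = \left(-657\right) 45 = -29565$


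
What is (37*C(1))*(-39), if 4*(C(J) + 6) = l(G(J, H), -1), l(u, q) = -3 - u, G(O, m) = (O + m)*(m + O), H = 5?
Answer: 90909/4 ≈ 22727.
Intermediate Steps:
G(O, m) = (O + m)² (G(O, m) = (O + m)*(O + m) = (O + m)²)
C(J) = -27/4 - (5 + J)²/4 (C(J) = -6 + (-3 - (J + 5)²)/4 = -6 + (-3 - (5 + J)²)/4 = -6 + (-¾ - (5 + J)²/4) = -27/4 - (5 + J)²/4)
(37*C(1))*(-39) = (37*(-27/4 - (5 + 1)²/4))*(-39) = (37*(-27/4 - ¼*6²))*(-39) = (37*(-27/4 - ¼*36))*(-39) = (37*(-27/4 - 9))*(-39) = (37*(-63/4))*(-39) = -2331/4*(-39) = 90909/4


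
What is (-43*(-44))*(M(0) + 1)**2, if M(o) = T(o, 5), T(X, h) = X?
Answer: 1892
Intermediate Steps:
M(o) = o
(-43*(-44))*(M(0) + 1)**2 = (-43*(-44))*(0 + 1)**2 = 1892*1**2 = 1892*1 = 1892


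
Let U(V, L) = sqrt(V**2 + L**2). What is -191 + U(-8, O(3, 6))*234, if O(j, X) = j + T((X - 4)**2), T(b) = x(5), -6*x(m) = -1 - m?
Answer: -191 + 936*sqrt(5) ≈ 1902.0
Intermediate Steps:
x(m) = 1/6 + m/6 (x(m) = -(-1 - m)/6 = 1/6 + m/6)
T(b) = 1 (T(b) = 1/6 + (1/6)*5 = 1/6 + 5/6 = 1)
O(j, X) = 1 + j (O(j, X) = j + 1 = 1 + j)
U(V, L) = sqrt(L**2 + V**2)
-191 + U(-8, O(3, 6))*234 = -191 + sqrt((1 + 3)**2 + (-8)**2)*234 = -191 + sqrt(4**2 + 64)*234 = -191 + sqrt(16 + 64)*234 = -191 + sqrt(80)*234 = -191 + (4*sqrt(5))*234 = -191 + 936*sqrt(5)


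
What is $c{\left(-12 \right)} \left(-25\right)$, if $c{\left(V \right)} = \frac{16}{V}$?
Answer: $\frac{100}{3} \approx 33.333$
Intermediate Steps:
$c{\left(-12 \right)} \left(-25\right) = \frac{16}{-12} \left(-25\right) = 16 \left(- \frac{1}{12}\right) \left(-25\right) = \left(- \frac{4}{3}\right) \left(-25\right) = \frac{100}{3}$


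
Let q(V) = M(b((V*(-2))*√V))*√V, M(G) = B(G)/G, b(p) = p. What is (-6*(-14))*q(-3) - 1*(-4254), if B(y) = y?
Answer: 4254 + 84*I*√3 ≈ 4254.0 + 145.49*I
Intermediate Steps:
M(G) = 1 (M(G) = G/G = 1)
q(V) = √V (q(V) = 1*√V = √V)
(-6*(-14))*q(-3) - 1*(-4254) = (-6*(-14))*√(-3) - 1*(-4254) = 84*(I*√3) + 4254 = 84*I*√3 + 4254 = 4254 + 84*I*√3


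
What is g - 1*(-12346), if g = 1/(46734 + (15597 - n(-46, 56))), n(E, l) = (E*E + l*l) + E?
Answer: 705265251/57125 ≈ 12346.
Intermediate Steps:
n(E, l) = E + E² + l² (n(E, l) = (E² + l²) + E = E + E² + l²)
g = 1/57125 (g = 1/(46734 + (15597 - (-46 + (-46)² + 56²))) = 1/(46734 + (15597 - (-46 + 2116 + 3136))) = 1/(46734 + (15597 - 1*5206)) = 1/(46734 + (15597 - 5206)) = 1/(46734 + 10391) = 1/57125 ≈ 1.7505e-5)
g - 1*(-12346) = 1/57125 - 1*(-12346) = 1/57125 + 12346 = 705265251/57125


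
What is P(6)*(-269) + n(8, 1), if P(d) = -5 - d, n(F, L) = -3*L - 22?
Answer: 2934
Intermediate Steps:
n(F, L) = -22 - 3*L
P(6)*(-269) + n(8, 1) = (-5 - 1*6)*(-269) + (-22 - 3*1) = (-5 - 6)*(-269) + (-22 - 3) = -11*(-269) - 25 = 2959 - 25 = 2934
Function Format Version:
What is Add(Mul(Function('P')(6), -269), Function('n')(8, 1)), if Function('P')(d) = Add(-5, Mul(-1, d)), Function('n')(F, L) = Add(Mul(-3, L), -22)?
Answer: 2934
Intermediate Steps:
Function('n')(F, L) = Add(-22, Mul(-3, L))
Add(Mul(Function('P')(6), -269), Function('n')(8, 1)) = Add(Mul(Add(-5, Mul(-1, 6)), -269), Add(-22, Mul(-3, 1))) = Add(Mul(Add(-5, -6), -269), Add(-22, -3)) = Add(Mul(-11, -269), -25) = Add(2959, -25) = 2934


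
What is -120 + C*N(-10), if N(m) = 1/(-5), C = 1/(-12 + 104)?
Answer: -55201/460 ≈ -120.00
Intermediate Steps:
C = 1/92 ≈ 0.010870
N(m) = -⅕ (N(m) = 1*(-⅕) = -⅕)
-120 + C*N(-10) = -120 + (1/92)*(-⅕) = -120 - 1/460 = -55201/460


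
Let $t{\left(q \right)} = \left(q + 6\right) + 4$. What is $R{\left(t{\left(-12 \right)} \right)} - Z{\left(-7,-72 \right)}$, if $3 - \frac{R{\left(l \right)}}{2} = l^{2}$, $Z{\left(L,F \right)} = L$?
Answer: $5$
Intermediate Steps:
$t{\left(q \right)} = 10 + q$ ($t{\left(q \right)} = \left(6 + q\right) + 4 = 10 + q$)
$R{\left(l \right)} = 6 - 2 l^{2}$
$R{\left(t{\left(-12 \right)} \right)} - Z{\left(-7,-72 \right)} = \left(6 - 2 \left(10 - 12\right)^{2}\right) - -7 = \left(6 - 2 \left(-2\right)^{2}\right) + 7 = \left(6 - 8\right) + 7 = -2 + 7 = 5$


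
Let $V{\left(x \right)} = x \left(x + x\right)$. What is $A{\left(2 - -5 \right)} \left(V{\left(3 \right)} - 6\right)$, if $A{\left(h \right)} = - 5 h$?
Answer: $-420$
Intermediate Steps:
$V{\left(x \right)} = 2 x^{2}$ ($V{\left(x \right)} = x 2 x = 2 x^{2}$)
$A{\left(2 - -5 \right)} \left(V{\left(3 \right)} - 6\right) = - 5 \left(2 - -5\right) \left(2 \cdot 3^{2} - 6\right) = - 5 \left(2 + 5\right) \left(2 \cdot 9 - 6\right) = \left(-5\right) 7 \left(18 - 6\right) = \left(-35\right) 12 = -420$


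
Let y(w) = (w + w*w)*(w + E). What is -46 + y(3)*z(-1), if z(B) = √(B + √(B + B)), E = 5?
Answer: -46 + 96*√(-1 + I*√2) ≈ 12.08 + 112.2*I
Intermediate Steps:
z(B) = √(B + √2*√B) (z(B) = √(B + √(2*B)) = √(B + √2*√B))
y(w) = (5 + w)*(w + w²) (y(w) = (w + w*w)*(w + 5) = (w + w²)*(5 + w) = (5 + w)*(w + w²))
-46 + y(3)*z(-1) = -46 + (3*(5 + 3² + 6*3))*√(-1 + √2*√(-1)) = -46 + (3*(5 + 9 + 18))*√(-1 + √2*I) = -46 + (3*32)*√(-1 + I*√2) = -46 + 96*√(-1 + I*√2)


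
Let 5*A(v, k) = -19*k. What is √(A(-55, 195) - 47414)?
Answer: I*√48155 ≈ 219.44*I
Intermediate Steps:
A(v, k) = -19*k/5 (A(v, k) = (-19*k)/5 = -19*k/5)
√(A(-55, 195) - 47414) = √(-19/5*195 - 47414) = √(-741 - 47414) = √(-48155) = I*√48155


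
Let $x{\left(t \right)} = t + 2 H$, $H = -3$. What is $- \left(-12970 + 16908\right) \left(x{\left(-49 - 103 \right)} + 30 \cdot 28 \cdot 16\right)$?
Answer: $-52304516$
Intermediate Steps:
$x{\left(t \right)} = -6 + t$ ($x{\left(t \right)} = t + 2 \left(-3\right) = t - 6 = -6 + t$)
$- \left(-12970 + 16908\right) \left(x{\left(-49 - 103 \right)} + 30 \cdot 28 \cdot 16\right) = - \left(-12970 + 16908\right) \left(\left(-6 - 152\right) + 30 \cdot 28 \cdot 16\right) = - 3938 \left(\left(-6 - 152\right) + 840 \cdot 16\right) = - 3938 \left(-158 + 13440\right) = - 3938 \cdot 13282 = \left(-1\right) 52304516 = -52304516$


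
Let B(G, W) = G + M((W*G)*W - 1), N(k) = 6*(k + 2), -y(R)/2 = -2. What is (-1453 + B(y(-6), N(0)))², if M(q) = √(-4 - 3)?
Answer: (1449 - I*√7)² ≈ 2.0996e+6 - 7668.0*I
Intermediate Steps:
y(R) = 4 (y(R) = -2*(-2) = 4)
N(k) = 12 + 6*k (N(k) = 6*(2 + k) = 12 + 6*k)
M(q) = I*√7 (M(q) = √(-7) = I*√7)
B(G, W) = G + I*√7
(-1453 + B(y(-6), N(0)))² = (-1453 + (4 + I*√7))² = (-1449 + I*√7)²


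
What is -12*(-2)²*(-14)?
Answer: 672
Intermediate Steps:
-12*(-2)²*(-14) = -12*4*(-14) = -48*(-14) = 672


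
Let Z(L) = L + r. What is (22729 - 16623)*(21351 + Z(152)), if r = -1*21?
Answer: 131169092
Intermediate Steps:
r = -21
Z(L) = -21 + L (Z(L) = L - 21 = -21 + L)
(22729 - 16623)*(21351 + Z(152)) = (22729 - 16623)*(21351 + (-21 + 152)) = 6106*(21351 + 131) = 6106*21482 = 131169092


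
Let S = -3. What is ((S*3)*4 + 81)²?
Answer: 2025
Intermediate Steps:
((S*3)*4 + 81)² = (-3*3*4 + 81)² = (-9*4 + 81)² = (-36 + 81)² = 45² = 2025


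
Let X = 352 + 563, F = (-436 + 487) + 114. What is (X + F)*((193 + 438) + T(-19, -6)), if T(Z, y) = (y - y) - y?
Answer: 687960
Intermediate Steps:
T(Z, y) = -y (T(Z, y) = 0 - y = -y)
F = 165 (F = 51 + 114 = 165)
X = 915
(X + F)*((193 + 438) + T(-19, -6)) = (915 + 165)*((193 + 438) - 1*(-6)) = 1080*(631 + 6) = 1080*637 = 687960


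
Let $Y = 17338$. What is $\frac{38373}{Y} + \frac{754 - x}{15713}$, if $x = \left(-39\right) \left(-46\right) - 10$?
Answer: $\frac{585096809}{272431994} \approx 2.1477$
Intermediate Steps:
$x = 1784$ ($x = 1794 - 10 = 1784$)
$\frac{38373}{Y} + \frac{754 - x}{15713} = \frac{38373}{17338} + \frac{754 - 1784}{15713} = 38373 \cdot \frac{1}{17338} + \left(754 - 1784\right) \frac{1}{15713} = \frac{38373}{17338} - \frac{1030}{15713} = \frac{585096809}{272431994}$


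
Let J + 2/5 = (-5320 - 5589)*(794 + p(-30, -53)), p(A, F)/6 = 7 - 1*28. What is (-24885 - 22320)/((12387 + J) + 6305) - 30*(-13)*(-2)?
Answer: -28346993535/36342602 ≈ -779.99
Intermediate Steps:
p(A, F) = -126 (p(A, F) = 6*(7 - 1*28) = 6*(7 - 28) = 6*(-21) = -126)
J = -36436062/5 (J = -2/5 + (-5320 - 5589)*(794 - 126) = -2/5 - 10909*668 = -2/5 - 7287212 = -36436062/5 ≈ -7.2872e+6)
(-24885 - 22320)/((12387 + J) + 6305) - 30*(-13)*(-2) = (-24885 - 22320)/((12387 - 36436062/5) + 6305) - 30*(-13)*(-2) = -47205/(-36374127/5 + 6305) - (-390)*(-2) = -47205/(-36342602/5) - 1*780 = -47205*(-5/36342602) - 780 = 236025/36342602 - 780 = -28346993535/36342602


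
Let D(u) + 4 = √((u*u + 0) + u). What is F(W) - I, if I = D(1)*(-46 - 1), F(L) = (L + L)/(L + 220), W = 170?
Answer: -7298/39 + 47*√2 ≈ -120.66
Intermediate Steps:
F(L) = 2*L/(220 + L) (F(L) = (2*L)/(220 + L) = 2*L/(220 + L))
D(u) = -4 + √(u + u²) (D(u) = -4 + √((u*u + 0) + u) = -4 + √((u² + 0) + u) = -4 + √(u² + u) = -4 + √(u + u²))
I = 188 - 47*√2 (I = (-4 + √(1*(1 + 1)))*(-46 - 1) = (-4 + √(1*2))*(-47) = (-4 + √2)*(-47) = 188 - 47*√2 ≈ 121.53)
F(W) - I = 2*170/(220 + 170) - (188 - 47*√2) = 2*170/390 + (-188 + 47*√2) = 2*170*(1/390) + (-188 + 47*√2) = 34/39 + (-188 + 47*√2) = -7298/39 + 47*√2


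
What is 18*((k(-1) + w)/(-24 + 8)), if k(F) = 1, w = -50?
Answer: 441/8 ≈ 55.125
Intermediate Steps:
18*((k(-1) + w)/(-24 + 8)) = 18*((1 - 50)/(-24 + 8)) = 18*(-49/(-16)) = 18*(-49*(-1/16)) = 18*(49/16) = 441/8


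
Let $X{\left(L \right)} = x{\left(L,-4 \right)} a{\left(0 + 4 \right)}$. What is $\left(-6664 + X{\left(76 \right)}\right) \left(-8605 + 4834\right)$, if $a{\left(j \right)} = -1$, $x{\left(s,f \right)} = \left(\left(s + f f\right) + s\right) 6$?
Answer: $28931112$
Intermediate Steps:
$x{\left(s,f \right)} = 6 f^{2} + 12 s$ ($x{\left(s,f \right)} = \left(\left(s + f^{2}\right) + s\right) 6 = \left(f^{2} + 2 s\right) 6 = 6 f^{2} + 12 s$)
$X{\left(L \right)} = -96 - 12 L$ ($X{\left(L \right)} = \left(6 \left(-4\right)^{2} + 12 L\right) \left(-1\right) = \left(6 \cdot 16 + 12 L\right) \left(-1\right) = \left(96 + 12 L\right) \left(-1\right) = -96 - 12 L$)
$\left(-6664 + X{\left(76 \right)}\right) \left(-8605 + 4834\right) = \left(-6664 - 1008\right) \left(-8605 + 4834\right) = \left(-6664 - 1008\right) \left(-3771\right) = \left(-7672\right) \left(-3771\right) = 28931112$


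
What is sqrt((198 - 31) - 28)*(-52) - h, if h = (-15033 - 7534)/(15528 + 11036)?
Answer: 22567/26564 - 52*sqrt(139) ≈ -612.22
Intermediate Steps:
h = -22567/26564 ≈ -0.84953
sqrt((198 - 31) - 28)*(-52) - h = sqrt((198 - 31) - 28)*(-52) - 1*(-22567/26564) = sqrt(167 - 28)*(-52) + 22567/26564 = sqrt(139)*(-52) + 22567/26564 = -52*sqrt(139) + 22567/26564 = 22567/26564 - 52*sqrt(139)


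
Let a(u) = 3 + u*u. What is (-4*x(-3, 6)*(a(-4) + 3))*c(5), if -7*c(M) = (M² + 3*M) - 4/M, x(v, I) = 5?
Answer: 2464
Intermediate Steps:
a(u) = 3 + u²
c(M) = -3*M/7 - M²/7 + 4/(7*M) (c(M) = -((M² + 3*M) - 4/M)/7 = -(M² - 4/M + 3*M)/7 = -3*M/7 - M²/7 + 4/(7*M))
(-4*x(-3, 6)*(a(-4) + 3))*c(5) = (-20*((3 + (-4)²) + 3))*((⅐)*(4 - 1*5²*(3 + 5))/5) = (-20*((3 + 16) + 3))*((⅐)*(⅕)*(4 - 1*25*8)) = (-20*(19 + 3))*((⅐)*(⅕)*(4 - 200)) = (-20*22)*((⅐)*(⅕)*(-196)) = -4*110*(-28/5) = -440*(-28/5) = 2464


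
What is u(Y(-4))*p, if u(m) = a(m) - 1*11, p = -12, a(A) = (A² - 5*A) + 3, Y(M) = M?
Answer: -336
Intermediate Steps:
a(A) = 3 + A² - 5*A
u(m) = -8 + m² - 5*m (u(m) = (3 + m² - 5*m) - 1*11 = (3 + m² - 5*m) - 11 = -8 + m² - 5*m)
u(Y(-4))*p = (-8 + (-4)² - 5*(-4))*(-12) = (-8 + 16 + 20)*(-12) = 28*(-12) = -336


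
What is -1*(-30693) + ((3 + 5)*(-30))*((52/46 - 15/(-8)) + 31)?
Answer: 518229/23 ≈ 22532.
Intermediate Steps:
-1*(-30693) + ((3 + 5)*(-30))*((52/46 - 15/(-8)) + 31) = 30693 + (8*(-30))*((52*(1/46) - 15*(-⅛)) + 31) = 30693 - 240*((26/23 + 15/8) + 31) = 30693 - 240*(553/184 + 31) = 30693 - 240*6257/184 = 30693 - 187710/23 = 518229/23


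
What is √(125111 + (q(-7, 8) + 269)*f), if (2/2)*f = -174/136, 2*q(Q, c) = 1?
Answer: √576918902/68 ≈ 353.22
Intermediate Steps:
q(Q, c) = ½ (q(Q, c) = (½)*1 = ½)
f = -87/68 (f = -174/136 = -174*1/136 = -87/68 ≈ -1.2794)
√(125111 + (q(-7, 8) + 269)*f) = √(125111 + (½ + 269)*(-87/68)) = √(125111 + (539/2)*(-87/68)) = √(125111 - 46893/136) = √(16968203/136) = √576918902/68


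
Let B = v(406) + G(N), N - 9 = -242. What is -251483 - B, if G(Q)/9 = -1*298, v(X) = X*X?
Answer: -413637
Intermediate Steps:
N = -233 (N = 9 - 242 = -233)
v(X) = X**2
G(Q) = -2682 (G(Q) = 9*(-1*298) = 9*(-298) = -2682)
B = 162154 (B = 406**2 - 2682 = 164836 - 2682 = 162154)
-251483 - B = -251483 - 1*162154 = -251483 - 162154 = -413637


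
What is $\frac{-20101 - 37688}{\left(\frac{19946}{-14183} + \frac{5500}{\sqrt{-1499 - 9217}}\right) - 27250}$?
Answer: $\frac{212169536065840849002}{100052608912264830241} - \frac{15983948931253875 i \sqrt{2679}}{200105217824529660482} \approx 2.1206 - 0.0041344 i$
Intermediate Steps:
$\frac{-20101 - 37688}{\left(\frac{19946}{-14183} + \frac{5500}{\sqrt{-1499 - 9217}}\right) - 27250} = - \frac{57789}{\left(19946 \left(- \frac{1}{14183}\right) + \frac{5500}{\sqrt{-10716}}\right) - 27250} = - \frac{57789}{\left(- \frac{19946}{14183} + \frac{5500}{2 i \sqrt{2679}}\right) - 27250} = - \frac{57789}{\left(- \frac{19946}{14183} + 5500 \left(- \frac{i \sqrt{2679}}{5358}\right)\right) - 27250} = - \frac{57789}{\left(- \frac{19946}{14183} - \frac{2750 i \sqrt{2679}}{2679}\right) - 27250} = - \frac{57789}{- \frac{386506696}{14183} - \frac{2750 i \sqrt{2679}}{2679}}$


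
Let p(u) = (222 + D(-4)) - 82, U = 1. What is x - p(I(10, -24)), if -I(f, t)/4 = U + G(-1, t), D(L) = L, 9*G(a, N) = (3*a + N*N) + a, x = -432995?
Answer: -433131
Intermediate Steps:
G(a, N) = N²/9 + 4*a/9 (G(a, N) = ((3*a + N*N) + a)/9 = ((3*a + N²) + a)/9 = ((N² + 3*a) + a)/9 = (N² + 4*a)/9 = N²/9 + 4*a/9)
I(f, t) = -20/9 - 4*t²/9 (I(f, t) = -4*(1 + (t²/9 + (4/9)*(-1))) = -4*(1 + (t²/9 - 4/9)) = -4*(1 + (-4/9 + t²/9)) = -4*(5/9 + t²/9) = -20/9 - 4*t²/9)
p(u) = 136 (p(u) = (222 - 4) - 82 = 218 - 82 = 136)
x - p(I(10, -24)) = -432995 - 1*136 = -432995 - 136 = -433131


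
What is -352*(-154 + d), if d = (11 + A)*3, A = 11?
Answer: 30976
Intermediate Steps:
d = 66 (d = (11 + 11)*3 = 22*3 = 66)
-352*(-154 + d) = -352*(-154 + 66) = -352*(-88) = 30976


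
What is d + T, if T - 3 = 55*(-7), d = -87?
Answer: -469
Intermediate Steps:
T = -382 (T = 3 + 55*(-7) = 3 - 385 = -382)
d + T = -87 - 382 = -469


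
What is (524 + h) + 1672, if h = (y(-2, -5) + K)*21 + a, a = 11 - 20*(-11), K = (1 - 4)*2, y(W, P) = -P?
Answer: 2406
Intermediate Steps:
K = -6 (K = -3*2 = -6)
a = 231 (a = 11 + 220 = 231)
h = 210 (h = (-1*(-5) - 6)*21 + 231 = (5 - 6)*21 + 231 = -1*21 + 231 = -21 + 231 = 210)
(524 + h) + 1672 = (524 + 210) + 1672 = 734 + 1672 = 2406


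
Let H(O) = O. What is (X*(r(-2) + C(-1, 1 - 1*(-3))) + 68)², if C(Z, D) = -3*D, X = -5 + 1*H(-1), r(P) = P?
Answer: 23104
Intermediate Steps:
X = -6 (X = -5 + 1*(-1) = -5 - 1 = -6)
(X*(r(-2) + C(-1, 1 - 1*(-3))) + 68)² = (-6*(-2 - 3*(1 - 1*(-3))) + 68)² = (-6*(-2 - 3*(1 + 3)) + 68)² = (-6*(-2 - 3*4) + 68)² = (-6*(-2 - 12) + 68)² = (-6*(-14) + 68)² = (84 + 68)² = 152² = 23104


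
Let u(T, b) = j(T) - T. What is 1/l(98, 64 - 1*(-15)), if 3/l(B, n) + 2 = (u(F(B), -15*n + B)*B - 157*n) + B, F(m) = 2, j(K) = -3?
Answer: -12797/3 ≈ -4265.7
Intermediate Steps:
u(T, b) = -3 - T
l(B, n) = 3/(-2 - 157*n - 4*B) (l(B, n) = 3/(-2 + (((-3 - 1*2)*B - 157*n) + B)) = 3/(-2 + (((-3 - 2)*B - 157*n) + B)) = 3/(-2 + ((-5*B - 157*n) + B)) = 3/(-2 + ((-157*n - 5*B) + B)) = 3/(-2 + (-157*n - 4*B)) = 3/(-2 - 157*n - 4*B))
1/l(98, 64 - 1*(-15)) = 1/(-3/(2 + 4*98 + 157*(64 - 1*(-15)))) = 1/(-3/(2 + 392 + 157*(64 + 15))) = 1/(-3/(2 + 392 + 157*79)) = 1/(-3/(2 + 392 + 12403)) = 1/(-3/12797) = -12797/3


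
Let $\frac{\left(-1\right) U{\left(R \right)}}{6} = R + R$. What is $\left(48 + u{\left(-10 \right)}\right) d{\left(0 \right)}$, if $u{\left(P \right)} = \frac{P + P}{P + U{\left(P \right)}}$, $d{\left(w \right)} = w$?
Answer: $0$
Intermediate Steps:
$U{\left(R \right)} = - 12 R$ ($U{\left(R \right)} = - 6 \left(R + R\right) = - 6 \cdot 2 R = - 12 R$)
$u{\left(P \right)} = - \frac{2}{11}$ ($u{\left(P \right)} = \frac{P + P}{P - 12 P} = \frac{2 P}{\left(-11\right) P} = - \frac{1}{11 P} 2 P = - \frac{2}{11}$)
$\left(48 + u{\left(-10 \right)}\right) d{\left(0 \right)} = \left(48 - \frac{2}{11}\right) 0 = \frac{526}{11} \cdot 0 = 0$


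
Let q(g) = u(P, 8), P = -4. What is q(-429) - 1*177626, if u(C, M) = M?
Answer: -177618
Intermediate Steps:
q(g) = 8
q(-429) - 1*177626 = 8 - 1*177626 = 8 - 177626 = -177618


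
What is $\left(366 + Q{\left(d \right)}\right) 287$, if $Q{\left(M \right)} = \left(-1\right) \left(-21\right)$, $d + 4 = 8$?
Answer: $111069$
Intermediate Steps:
$d = 4$ ($d = -4 + 8 = 4$)
$Q{\left(M \right)} = 21$
$\left(366 + Q{\left(d \right)}\right) 287 = \left(366 + 21\right) 287 = 387 \cdot 287 = 111069$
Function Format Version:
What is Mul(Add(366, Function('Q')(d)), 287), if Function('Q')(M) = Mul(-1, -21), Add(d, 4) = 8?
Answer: 111069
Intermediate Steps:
d = 4 (d = Add(-4, 8) = 4)
Function('Q')(M) = 21
Mul(Add(366, Function('Q')(d)), 287) = Mul(Add(366, 21), 287) = Mul(387, 287) = 111069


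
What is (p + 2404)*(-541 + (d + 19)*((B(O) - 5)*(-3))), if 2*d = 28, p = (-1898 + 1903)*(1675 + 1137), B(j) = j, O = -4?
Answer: 5762400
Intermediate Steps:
p = 14060 (p = 5*2812 = 14060)
d = 14 (d = (1/2)*28 = 14)
(p + 2404)*(-541 + (d + 19)*((B(O) - 5)*(-3))) = (14060 + 2404)*(-541 + (14 + 19)*((-4 - 5)*(-3))) = 16464*(-541 + 33*(-9*(-3))) = 16464*(-541 + 33*27) = 16464*(-541 + 891) = 16464*350 = 5762400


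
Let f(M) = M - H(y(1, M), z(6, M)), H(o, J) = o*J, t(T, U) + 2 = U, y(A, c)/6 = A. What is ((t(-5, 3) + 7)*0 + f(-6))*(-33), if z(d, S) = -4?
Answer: -594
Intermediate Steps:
y(A, c) = 6*A
t(T, U) = -2 + U
H(o, J) = J*o
f(M) = 24 + M (f(M) = M - (-4)*6*1 = M - (-4)*6 = M - 1*(-24) = M + 24 = 24 + M)
((t(-5, 3) + 7)*0 + f(-6))*(-33) = (((-2 + 3) + 7)*0 + (24 - 6))*(-33) = ((1 + 7)*0 + 18)*(-33) = (8*0 + 18)*(-33) = (0 + 18)*(-33) = 18*(-33) = -594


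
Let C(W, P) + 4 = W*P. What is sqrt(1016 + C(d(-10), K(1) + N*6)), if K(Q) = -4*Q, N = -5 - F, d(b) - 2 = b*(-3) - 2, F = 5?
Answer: 2*I*sqrt(227) ≈ 30.133*I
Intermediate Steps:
d(b) = -3*b (d(b) = 2 + (b*(-3) - 2) = 2 + (-3*b - 2) = 2 + (-2 - 3*b) = -3*b)
N = -10 (N = -5 - 1*5 = -5 - 5 = -10)
C(W, P) = -4 + P*W (C(W, P) = -4 + W*P = -4 + P*W)
sqrt(1016 + C(d(-10), K(1) + N*6)) = sqrt(1016 + (-4 + (-4*1 - 10*6)*(-3*(-10)))) = sqrt(1016 + (-4 + (-4 - 60)*30)) = sqrt(1016 + (-4 - 64*30)) = sqrt(1016 + (-4 - 1920)) = sqrt(1016 - 1924) = sqrt(-908) = 2*I*sqrt(227)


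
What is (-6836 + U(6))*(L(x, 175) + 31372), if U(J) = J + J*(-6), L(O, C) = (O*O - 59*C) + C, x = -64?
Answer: -173833388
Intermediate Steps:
L(O, C) = O² - 58*C (L(O, C) = (O² - 59*C) + C = O² - 58*C)
U(J) = -5*J (U(J) = J - 6*J = -5*J)
(-6836 + U(6))*(L(x, 175) + 31372) = (-6836 - 5*6)*(((-64)² - 58*175) + 31372) = (-6836 - 30)*((4096 - 10150) + 31372) = -6866*(-6054 + 31372) = -6866*25318 = -173833388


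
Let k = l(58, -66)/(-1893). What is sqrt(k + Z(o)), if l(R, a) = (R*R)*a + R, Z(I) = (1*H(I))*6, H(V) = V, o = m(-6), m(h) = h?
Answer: sqrt(291177474)/1893 ≈ 9.0142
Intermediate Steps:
o = -6
Z(I) = 6*I (Z(I) = (1*I)*6 = I*6 = 6*I)
l(R, a) = R + a*R**2 (l(R, a) = R**2*a + R = a*R**2 + R = R + a*R**2)
k = 221966/1893 (k = (58*(1 + 58*(-66)))/(-1893) = (58*(1 - 3828))*(-1/1893) = (58*(-3827))*(-1/1893) = -221966*(-1/1893) = 221966/1893 ≈ 117.26)
sqrt(k + Z(o)) = sqrt(221966/1893 + 6*(-6)) = sqrt(221966/1893 - 36) = sqrt(153818/1893) = sqrt(291177474)/1893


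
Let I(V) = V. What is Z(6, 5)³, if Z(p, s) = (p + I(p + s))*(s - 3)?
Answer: 39304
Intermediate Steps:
Z(p, s) = (-3 + s)*(s + 2*p) (Z(p, s) = (p + (p + s))*(s - 3) = (s + 2*p)*(-3 + s) = (-3 + s)*(s + 2*p))
Z(6, 5)³ = (-6*6 - 3*5 + 6*5 + 5*(6 + 5))³ = (-36 - 15 + 30 + 5*11)³ = (-36 - 15 + 30 + 55)³ = 34³ = 39304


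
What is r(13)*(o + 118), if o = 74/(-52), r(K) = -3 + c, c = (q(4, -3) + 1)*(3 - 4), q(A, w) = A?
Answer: -12124/13 ≈ -932.62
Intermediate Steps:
c = -5 (c = (4 + 1)*(3 - 4) = 5*(-1) = -5)
r(K) = -8 (r(K) = -3 - 5 = -8)
o = -37/26 (o = 74*(-1/52) = -37/26 ≈ -1.4231)
r(13)*(o + 118) = -8*(-37/26 + 118) = -8*3031/26 = -12124/13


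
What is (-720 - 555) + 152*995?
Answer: 149965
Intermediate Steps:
(-720 - 555) + 152*995 = -1275 + 151240 = 149965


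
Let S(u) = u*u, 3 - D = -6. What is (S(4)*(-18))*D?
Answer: -2592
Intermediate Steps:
D = 9 (D = 3 - 1*(-6) = 3 + 6 = 9)
S(u) = u**2
(S(4)*(-18))*D = (4**2*(-18))*9 = (16*(-18))*9 = -288*9 = -2592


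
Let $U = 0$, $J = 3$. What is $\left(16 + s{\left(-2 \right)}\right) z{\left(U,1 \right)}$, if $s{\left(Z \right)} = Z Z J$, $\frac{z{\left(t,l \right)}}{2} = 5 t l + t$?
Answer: $0$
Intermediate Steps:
$z{\left(t,l \right)} = 2 t + 10 l t$ ($z{\left(t,l \right)} = 2 \left(5 t l + t\right) = 2 \left(5 l t + t\right) = 2 \left(t + 5 l t\right) = 2 t + 10 l t$)
$s{\left(Z \right)} = 3 Z^{2}$ ($s{\left(Z \right)} = Z Z 3 = Z^{2} \cdot 3 = 3 Z^{2}$)
$\left(16 + s{\left(-2 \right)}\right) z{\left(U,1 \right)} = \left(16 + 3 \left(-2\right)^{2}\right) 2 \cdot 0 \left(1 + 5 \cdot 1\right) = \left(16 + 3 \cdot 4\right) 2 \cdot 0 \left(1 + 5\right) = \left(16 + 12\right) 2 \cdot 0 \cdot 6 = 28 \cdot 0 = 0$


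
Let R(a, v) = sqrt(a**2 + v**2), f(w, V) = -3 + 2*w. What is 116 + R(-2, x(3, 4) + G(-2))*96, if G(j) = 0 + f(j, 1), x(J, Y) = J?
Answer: 116 + 192*sqrt(5) ≈ 545.33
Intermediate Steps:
G(j) = -3 + 2*j (G(j) = 0 + (-3 + 2*j) = -3 + 2*j)
116 + R(-2, x(3, 4) + G(-2))*96 = 116 + sqrt((-2)**2 + (3 + (-3 + 2*(-2)))**2)*96 = 116 + sqrt(4 + (3 + (-3 - 4))**2)*96 = 116 + sqrt(4 + (3 - 7)**2)*96 = 116 + sqrt(4 + (-4)**2)*96 = 116 + sqrt(4 + 16)*96 = 116 + sqrt(20)*96 = 116 + (2*sqrt(5))*96 = 116 + 192*sqrt(5)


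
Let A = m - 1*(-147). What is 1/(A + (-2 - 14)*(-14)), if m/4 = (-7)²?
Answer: 1/567 ≈ 0.0017637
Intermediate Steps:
m = 196 (m = 4*(-7)² = 4*49 = 196)
A = 343 (A = 196 - 1*(-147) = 196 + 147 = 343)
1/(A + (-2 - 14)*(-14)) = 1/(343 + (-2 - 14)*(-14)) = 1/(343 - 16*(-14)) = 1/(343 + 224) = 1/567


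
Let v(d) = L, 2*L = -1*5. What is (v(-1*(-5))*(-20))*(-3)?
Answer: -150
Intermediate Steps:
L = -5/2 (L = (-1*5)/2 = (1/2)*(-5) = -5/2 ≈ -2.5000)
v(d) = -5/2
(v(-1*(-5))*(-20))*(-3) = -5/2*(-20)*(-3) = 50*(-3) = -150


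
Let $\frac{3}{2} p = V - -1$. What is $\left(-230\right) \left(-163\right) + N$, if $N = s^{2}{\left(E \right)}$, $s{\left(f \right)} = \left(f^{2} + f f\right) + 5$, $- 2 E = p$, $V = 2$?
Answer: $37539$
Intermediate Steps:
$p = 2$ ($p = \frac{2 \left(2 - -1\right)}{3} = \frac{2 \left(2 + 1\right)}{3} = \frac{2}{3} \cdot 3 = 2$)
$E = -1$ ($E = \left(- \frac{1}{2}\right) 2 = -1$)
$s{\left(f \right)} = 5 + 2 f^{2}$ ($s{\left(f \right)} = \left(f^{2} + f^{2}\right) + 5 = 2 f^{2} + 5 = 5 + 2 f^{2}$)
$N = 49$ ($N = \left(5 + 2 \left(-1\right)^{2}\right)^{2} = \left(5 + 2 \cdot 1\right)^{2} = \left(5 + 2\right)^{2} = 7^{2} = 49$)
$\left(-230\right) \left(-163\right) + N = \left(-230\right) \left(-163\right) + 49 = 37490 + 49 = 37539$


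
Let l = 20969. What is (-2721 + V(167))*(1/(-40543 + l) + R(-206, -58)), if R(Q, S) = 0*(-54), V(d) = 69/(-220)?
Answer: 598689/4306280 ≈ 0.13903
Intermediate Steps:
V(d) = -69/220 (V(d) = 69*(-1/220) = -69/220)
R(Q, S) = 0
(-2721 + V(167))*(1/(-40543 + l) + R(-206, -58)) = (-2721 - 69/220)*(1/(-40543 + 20969) + 0) = -598689*(1/(-19574) + 0)/220 = -598689*(-1/19574 + 0)/220 = -598689/220*(-1/19574) = 598689/4306280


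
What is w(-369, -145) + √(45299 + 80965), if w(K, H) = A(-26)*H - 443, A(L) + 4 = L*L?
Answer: -97883 + 2*√31566 ≈ -97528.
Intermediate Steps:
A(L) = -4 + L² (A(L) = -4 + L*L = -4 + L²)
w(K, H) = -443 + 672*H (w(K, H) = (-4 + (-26)²)*H - 443 = (-4 + 676)*H - 443 = 672*H - 443 = -443 + 672*H)
w(-369, -145) + √(45299 + 80965) = (-443 + 672*(-145)) + √(45299 + 80965) = (-443 - 97440) + √126264 = -97883 + 2*√31566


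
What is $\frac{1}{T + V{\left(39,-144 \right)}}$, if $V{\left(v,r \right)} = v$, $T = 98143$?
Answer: $\frac{1}{98182} \approx 1.0185 \cdot 10^{-5}$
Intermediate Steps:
$\frac{1}{T + V{\left(39,-144 \right)}} = \frac{1}{98143 + 39} = \frac{1}{98182}$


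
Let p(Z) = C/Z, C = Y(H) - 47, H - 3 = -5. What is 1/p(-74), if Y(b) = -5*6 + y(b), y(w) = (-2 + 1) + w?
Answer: 37/40 ≈ 0.92500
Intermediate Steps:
H = -2 (H = 3 - 5 = -2)
y(w) = -1 + w
Y(b) = -31 + b (Y(b) = -5*6 + (-1 + b) = -30 + (-1 + b) = -31 + b)
C = -80 (C = (-31 - 2) - 47 = -33 - 47 = -80)
p(Z) = -80/Z
1/p(-74) = 1/(-80/(-74)) = 1/(-80*(-1/74)) = 1/(40/37) = 37/40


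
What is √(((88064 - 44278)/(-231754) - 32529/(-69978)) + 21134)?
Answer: √154405370396489905471022/2702946902 ≈ 145.38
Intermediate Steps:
√(((88064 - 44278)/(-231754) - 32529/(-69978)) + 21134) = √((43786*(-1/231754) - 32529*(-1/69978)) + 21134) = √((-21893/115877 + 10843/23326) + 21134) = √(745778193/2702946902 + 21134) = √(57124825605061/2702946902) = √154405370396489905471022/2702946902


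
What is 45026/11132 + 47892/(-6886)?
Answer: -5070107/1742158 ≈ -2.9102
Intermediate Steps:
45026/11132 + 47892/(-6886) = 45026*(1/11132) + 47892*(-1/6886) = 22513/5566 - 23946/3443 = -5070107/1742158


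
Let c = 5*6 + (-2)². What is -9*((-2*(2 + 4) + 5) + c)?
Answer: -243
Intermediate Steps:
c = 34 (c = 30 + 4 = 34)
-9*((-2*(2 + 4) + 5) + c) = -9*((-2*(2 + 4) + 5) + 34) = -9*((-2*6 + 5) + 34) = -9*((-12 + 5) + 34) = -9*(-7 + 34) = -9*27 = -243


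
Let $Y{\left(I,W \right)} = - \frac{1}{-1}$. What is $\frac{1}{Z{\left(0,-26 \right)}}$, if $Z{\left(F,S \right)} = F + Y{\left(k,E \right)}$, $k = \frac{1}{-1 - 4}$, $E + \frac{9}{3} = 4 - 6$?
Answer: $1$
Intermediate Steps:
$E = -5$ ($E = -3 + \left(4 - 6\right) = -3 - 2 = -5$)
$k = - \frac{1}{5}$ ($k = \frac{1}{-5} = - \frac{1}{5} \approx -0.2$)
$Y{\left(I,W \right)} = 1$ ($Y{\left(I,W \right)} = \left(-1\right) \left(-1\right) = 1$)
$Z{\left(F,S \right)} = 1 + F$ ($Z{\left(F,S \right)} = F + 1 = 1 + F$)
$\frac{1}{Z{\left(0,-26 \right)}} = \frac{1}{1 + 0} = 1^{-1} = 1$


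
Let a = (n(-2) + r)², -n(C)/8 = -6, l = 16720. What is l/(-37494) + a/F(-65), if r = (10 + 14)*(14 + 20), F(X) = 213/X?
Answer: -303216071320/1331037 ≈ -2.2780e+5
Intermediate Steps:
n(C) = 48 (n(C) = -8*(-6) = 48)
r = 816 (r = 24*34 = 816)
a = 746496 (a = (48 + 816)² = 864² = 746496)
l/(-37494) + a/F(-65) = 16720/(-37494) + 746496/((213/(-65))) = 16720*(-1/37494) + 746496/((213*(-1/65))) = -8360/18747 + 746496/(-213/65) = -8360/18747 + 746496*(-65/213) = -8360/18747 - 16174080/71 = -303216071320/1331037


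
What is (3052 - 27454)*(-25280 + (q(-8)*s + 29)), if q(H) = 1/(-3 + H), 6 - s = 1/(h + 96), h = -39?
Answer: 11707575292/19 ≈ 6.1619e+8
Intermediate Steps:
s = 341/57 (s = 6 - 1/(-39 + 96) = 6 - 1/57 = 341/57 ≈ 5.9825)
(3052 - 27454)*(-25280 + (q(-8)*s + 29)) = (3052 - 27454)*(-25280 + ((341/57)/(-3 - 8) + 29)) = -24402*(-25280 + ((341/57)/(-11) + 29)) = -24402*(-25280 + (-1/11*341/57 + 29)) = -24402*(-25280 + (-31/57 + 29)) = -24402*(-25280 + 1622/57) = -24402*(-1439338/57) = 11707575292/19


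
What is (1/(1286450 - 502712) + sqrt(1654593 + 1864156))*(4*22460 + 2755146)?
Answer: 1422493/391869 + 36984818*sqrt(20821) ≈ 5.3367e+9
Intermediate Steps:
(1/(1286450 - 502712) + sqrt(1654593 + 1864156))*(4*22460 + 2755146) = (1/783738 + sqrt(3518749))*(89840 + 2755146) = (1/783738 + 13*sqrt(20821))*2844986 = 1422493/391869 + 36984818*sqrt(20821)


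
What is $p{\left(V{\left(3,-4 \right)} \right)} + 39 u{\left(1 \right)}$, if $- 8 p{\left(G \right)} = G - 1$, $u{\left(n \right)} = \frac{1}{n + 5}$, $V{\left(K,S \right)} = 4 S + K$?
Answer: $\frac{33}{4} \approx 8.25$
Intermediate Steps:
$V{\left(K,S \right)} = K + 4 S$
$u{\left(n \right)} = \frac{1}{5 + n}$
$p{\left(G \right)} = \frac{1}{8} - \frac{G}{8}$ ($p{\left(G \right)} = - \frac{G - 1}{8} = - \frac{-1 + G}{8} = \frac{1}{8} - \frac{G}{8}$)
$p{\left(V{\left(3,-4 \right)} \right)} + 39 u{\left(1 \right)} = \left(\frac{1}{8} - \frac{3 + 4 \left(-4\right)}{8}\right) + \frac{39}{5 + 1} = \left(\frac{1}{8} - \frac{3 - 16}{8}\right) + \frac{39}{6} = \left(\frac{1}{8} - - \frac{13}{8}\right) + 39 \cdot \frac{1}{6} = \left(\frac{1}{8} + \frac{13}{8}\right) + \frac{13}{2} = \frac{7}{4} + \frac{13}{2} = \frac{33}{4}$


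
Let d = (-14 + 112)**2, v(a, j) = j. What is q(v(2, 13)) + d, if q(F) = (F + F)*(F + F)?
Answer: 10280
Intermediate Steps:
d = 9604 (d = 98**2 = 9604)
q(F) = 4*F**2 (q(F) = (2*F)*(2*F) = 4*F**2)
q(v(2, 13)) + d = 4*13**2 + 9604 = 4*169 + 9604 = 676 + 9604 = 10280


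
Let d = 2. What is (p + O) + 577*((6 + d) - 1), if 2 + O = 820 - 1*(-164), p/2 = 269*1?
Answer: 5559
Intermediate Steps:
p = 538 (p = 2*(269*1) = 2*269 = 538)
O = 982 (O = -2 + (820 - 1*(-164)) = -2 + (820 + 164) = -2 + 984 = 982)
(p + O) + 577*((6 + d) - 1) = (538 + 982) + 577*((6 + 2) - 1) = 1520 + 577*(8 - 1) = 1520 + 577*7 = 1520 + 4039 = 5559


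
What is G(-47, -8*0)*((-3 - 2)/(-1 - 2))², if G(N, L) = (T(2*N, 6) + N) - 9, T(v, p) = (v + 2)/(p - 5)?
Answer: -3700/9 ≈ -411.11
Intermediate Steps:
T(v, p) = (2 + v)/(-5 + p)
G(N, L) = -7 + 3*N (G(N, L) = ((2 + 2*N)/(-5 + 6) + N) - 9 = ((2 + 2*N)/1 + N) - 9 = (1*(2 + 2*N) + N) - 9 = ((2 + 2*N) + N) - 9 = (2 + 3*N) - 9 = -7 + 3*N)
G(-47, -8*0)*((-3 - 2)/(-1 - 2))² = (-7 + 3*(-47))*((-3 - 2)/(-1 - 2))² = (-7 - 141)*(-5/(-3))² = -148*(-5*(-⅓))² = -148*(5/3)² = -148*25/9 = -3700/9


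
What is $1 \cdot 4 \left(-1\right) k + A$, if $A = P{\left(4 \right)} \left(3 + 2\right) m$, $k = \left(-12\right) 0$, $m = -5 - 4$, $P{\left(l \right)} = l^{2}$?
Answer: $-720$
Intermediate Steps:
$m = -9$
$k = 0$
$A = -720$ ($A = 4^{2} \left(3 + 2\right) \left(-9\right) = 16 \cdot 5 \left(-9\right) = 80 \left(-9\right) = -720$)
$1 \cdot 4 \left(-1\right) k + A = 1 \cdot 4 \left(-1\right) 0 - 720 = 4 \left(-1\right) 0 - 720 = \left(-4\right) 0 - 720 = 0 - 720 = -720$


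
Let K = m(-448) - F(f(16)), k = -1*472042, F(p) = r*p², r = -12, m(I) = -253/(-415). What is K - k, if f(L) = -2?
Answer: 195917603/415 ≈ 4.7209e+5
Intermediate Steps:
m(I) = 253/415 (m(I) = -253*(-1/415) = 253/415)
F(p) = -12*p²
k = -472042
K = 20173/415 (K = 253/415 - (-12)*(-2)² = 253/415 - (-12)*4 = 253/415 - 1*(-48) = 253/415 + 48 = 20173/415 ≈ 48.610)
K - k = 20173/415 - 1*(-472042) = 20173/415 + 472042 = 195917603/415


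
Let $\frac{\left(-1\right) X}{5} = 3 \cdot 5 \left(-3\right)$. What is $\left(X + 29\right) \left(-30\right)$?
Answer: $-7620$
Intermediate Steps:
$X = 225$ ($X = - 5 \cdot 3 \cdot 5 \left(-3\right) = - 5 \cdot 3 \left(-15\right) = \left(-5\right) \left(-45\right) = 225$)
$\left(X + 29\right) \left(-30\right) = \left(225 + 29\right) \left(-30\right) = 254 \left(-30\right) = -7620$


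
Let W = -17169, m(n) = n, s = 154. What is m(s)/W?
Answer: -154/17169 ≈ -0.0089696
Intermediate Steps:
m(s)/W = 154/(-17169) = 154*(-1/17169) = -154/17169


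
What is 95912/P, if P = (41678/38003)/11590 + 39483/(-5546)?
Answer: -16735014553909360/1242160324123 ≈ -13473.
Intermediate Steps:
P = -1242160324123/174483011030 (P = (41678*(1/38003))*(1/11590) + 39483*(-1/5546) = (5954/5429)*(1/11590) - 39483/5546 = 2977/31461055 - 39483/5546 = -1242160324123/174483011030 ≈ -7.1191)
95912/P = 95912/(-1242160324123/174483011030) = 95912*(-174483011030/1242160324123) = -16735014553909360/1242160324123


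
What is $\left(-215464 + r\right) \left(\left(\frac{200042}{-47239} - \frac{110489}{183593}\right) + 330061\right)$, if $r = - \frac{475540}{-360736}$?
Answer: $- \frac{27810975373079216849410935}{391071630689884} \approx -7.1115 \cdot 10^{10}$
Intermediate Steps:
$r = \frac{118885}{90184}$ ($r = \left(-475540\right) \left(- \frac{1}{360736}\right) = \frac{118885}{90184} \approx 1.3182$)
$\left(-215464 + r\right) \left(\left(\frac{200042}{-47239} - \frac{110489}{183593}\right) + 330061\right) = \left(-215464 + \frac{118885}{90184}\right) \left(\left(\frac{200042}{-47239} - \frac{110489}{183593}\right) + 330061\right) = - \frac{19431286491 \left(\left(200042 \left(- \frac{1}{47239}\right) - \frac{110489}{183593}\right) + 330061\right)}{90184} = - \frac{19431286491 \left(\left(- \frac{200042}{47239} - \frac{110489}{183593}\right) + 330061\right)}{90184} = - \frac{19431286491 \left(- \frac{41945700777}{8672749727} + 330061\right)}{90184} = \left(- \frac{19431286491}{90184}\right) \frac{2862494501942570}{8672749727} = - \frac{27810975373079216849410935}{391071630689884}$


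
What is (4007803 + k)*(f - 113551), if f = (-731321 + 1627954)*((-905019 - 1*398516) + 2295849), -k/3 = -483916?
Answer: 4857588360179080261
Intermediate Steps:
k = 1451748 (k = -3*(-483916) = 1451748)
f = 889741478762 (f = 896633*((-905019 - 398516) + 2295849) = 896633*(-1303535 + 2295849) = 896633*992314 = 889741478762)
(4007803 + k)*(f - 113551) = (4007803 + 1451748)*(889741478762 - 113551) = 5459551*889741365211 = 4857588360179080261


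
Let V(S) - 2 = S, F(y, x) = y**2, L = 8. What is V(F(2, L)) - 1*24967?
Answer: -24961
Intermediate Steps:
V(S) = 2 + S
V(F(2, L)) - 1*24967 = (2 + 2**2) - 1*24967 = (2 + 4) - 24967 = 6 - 24967 = -24961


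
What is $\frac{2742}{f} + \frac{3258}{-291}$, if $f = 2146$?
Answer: $- \frac{1032291}{104081} \approx -9.9182$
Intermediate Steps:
$\frac{2742}{f} + \frac{3258}{-291} = \frac{2742}{2146} + \frac{3258}{-291} = 2742 \cdot \frac{1}{2146} + 3258 \left(- \frac{1}{291}\right) = \frac{1371}{1073} - \frac{1086}{97} = - \frac{1032291}{104081}$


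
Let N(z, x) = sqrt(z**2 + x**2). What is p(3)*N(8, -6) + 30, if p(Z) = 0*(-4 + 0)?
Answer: 30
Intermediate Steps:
p(Z) = 0 (p(Z) = 0*(-4) = 0)
N(z, x) = sqrt(x**2 + z**2)
p(3)*N(8, -6) + 30 = 0*sqrt((-6)**2 + 8**2) + 30 = 0*sqrt(36 + 64) + 30 = 0*sqrt(100) + 30 = 0*10 + 30 = 0 + 30 = 30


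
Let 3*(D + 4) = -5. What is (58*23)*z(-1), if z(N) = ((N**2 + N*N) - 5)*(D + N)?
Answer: 26680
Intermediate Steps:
D = -17/3 (D = -4 + (1/3)*(-5) = -4 - 5/3 = -17/3 ≈ -5.6667)
z(N) = (-5 + 2*N**2)*(-17/3 + N) (z(N) = ((N**2 + N*N) - 5)*(-17/3 + N) = ((N**2 + N**2) - 5)*(-17/3 + N) = (2*N**2 - 5)*(-17/3 + N) = (-5 + 2*N**2)*(-17/3 + N))
(58*23)*z(-1) = (58*23)*(85/3 - 5*(-1) + 2*(-1)**3 - 34/3*(-1)**2) = 1334*(85/3 + 5 + 2*(-1) - 34/3*1) = 1334*(85/3 + 5 - 2 - 34/3) = 1334*20 = 26680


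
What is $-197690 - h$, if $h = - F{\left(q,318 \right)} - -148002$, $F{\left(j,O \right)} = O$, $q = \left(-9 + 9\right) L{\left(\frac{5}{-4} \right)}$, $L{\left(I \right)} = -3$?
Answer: $-345374$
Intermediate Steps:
$q = 0$ ($q = \left(-9 + 9\right) \left(-3\right) = 0 \left(-3\right) = 0$)
$h = 147684$ ($h = \left(-1\right) 318 - -148002 = -318 + 148002 = 147684$)
$-197690 - h = -197690 - 147684 = -345374$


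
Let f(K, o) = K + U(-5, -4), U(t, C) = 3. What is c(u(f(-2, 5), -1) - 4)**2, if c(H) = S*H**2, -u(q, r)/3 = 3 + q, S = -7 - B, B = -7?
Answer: 0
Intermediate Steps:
S = 0 (S = -7 - 1*(-7) = -7 + 7 = 0)
f(K, o) = 3 + K (f(K, o) = K + 3 = 3 + K)
u(q, r) = -9 - 3*q (u(q, r) = -3*(3 + q) = -9 - 3*q)
c(H) = 0 (c(H) = 0*H**2 = 0)
c(u(f(-2, 5), -1) - 4)**2 = 0**2 = 0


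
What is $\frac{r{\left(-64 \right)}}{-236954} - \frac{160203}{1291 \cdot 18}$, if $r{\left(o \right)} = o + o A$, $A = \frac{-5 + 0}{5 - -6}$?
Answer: $- \frac{69593205815}{10094951262} \approx -6.8939$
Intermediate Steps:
$A = - \frac{5}{11}$ ($A = - \frac{5}{5 + 6} = - \frac{5}{11} \approx -0.45455$)
$r{\left(o \right)} = \frac{6 o}{11}$ ($r{\left(o \right)} = o + o \left(- \frac{5}{11}\right) = o - \frac{5 o}{11} = \frac{6 o}{11}$)
$\frac{r{\left(-64 \right)}}{-236954} - \frac{160203}{1291 \cdot 18} = \frac{\frac{6}{11} \left(-64\right)}{-236954} - \frac{160203}{1291 \cdot 18} = \left(- \frac{384}{11}\right) \left(- \frac{1}{236954}\right) - \frac{160203}{23238} = \frac{192}{1303247} - \frac{53401}{7746} = - \frac{69593205815}{10094951262}$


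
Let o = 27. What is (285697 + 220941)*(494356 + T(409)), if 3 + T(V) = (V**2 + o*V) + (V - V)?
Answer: 340803729926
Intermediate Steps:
T(V) = -3 + V**2 + 27*V (T(V) = -3 + ((V**2 + 27*V) + (V - V)) = -3 + ((V**2 + 27*V) + 0) = -3 + (V**2 + 27*V) = -3 + V**2 + 27*V)
(285697 + 220941)*(494356 + T(409)) = (285697 + 220941)*(494356 + (-3 + 409**2 + 27*409)) = 506638*(494356 + (-3 + 167281 + 11043)) = 506638*(494356 + 178321) = 506638*672677 = 340803729926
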